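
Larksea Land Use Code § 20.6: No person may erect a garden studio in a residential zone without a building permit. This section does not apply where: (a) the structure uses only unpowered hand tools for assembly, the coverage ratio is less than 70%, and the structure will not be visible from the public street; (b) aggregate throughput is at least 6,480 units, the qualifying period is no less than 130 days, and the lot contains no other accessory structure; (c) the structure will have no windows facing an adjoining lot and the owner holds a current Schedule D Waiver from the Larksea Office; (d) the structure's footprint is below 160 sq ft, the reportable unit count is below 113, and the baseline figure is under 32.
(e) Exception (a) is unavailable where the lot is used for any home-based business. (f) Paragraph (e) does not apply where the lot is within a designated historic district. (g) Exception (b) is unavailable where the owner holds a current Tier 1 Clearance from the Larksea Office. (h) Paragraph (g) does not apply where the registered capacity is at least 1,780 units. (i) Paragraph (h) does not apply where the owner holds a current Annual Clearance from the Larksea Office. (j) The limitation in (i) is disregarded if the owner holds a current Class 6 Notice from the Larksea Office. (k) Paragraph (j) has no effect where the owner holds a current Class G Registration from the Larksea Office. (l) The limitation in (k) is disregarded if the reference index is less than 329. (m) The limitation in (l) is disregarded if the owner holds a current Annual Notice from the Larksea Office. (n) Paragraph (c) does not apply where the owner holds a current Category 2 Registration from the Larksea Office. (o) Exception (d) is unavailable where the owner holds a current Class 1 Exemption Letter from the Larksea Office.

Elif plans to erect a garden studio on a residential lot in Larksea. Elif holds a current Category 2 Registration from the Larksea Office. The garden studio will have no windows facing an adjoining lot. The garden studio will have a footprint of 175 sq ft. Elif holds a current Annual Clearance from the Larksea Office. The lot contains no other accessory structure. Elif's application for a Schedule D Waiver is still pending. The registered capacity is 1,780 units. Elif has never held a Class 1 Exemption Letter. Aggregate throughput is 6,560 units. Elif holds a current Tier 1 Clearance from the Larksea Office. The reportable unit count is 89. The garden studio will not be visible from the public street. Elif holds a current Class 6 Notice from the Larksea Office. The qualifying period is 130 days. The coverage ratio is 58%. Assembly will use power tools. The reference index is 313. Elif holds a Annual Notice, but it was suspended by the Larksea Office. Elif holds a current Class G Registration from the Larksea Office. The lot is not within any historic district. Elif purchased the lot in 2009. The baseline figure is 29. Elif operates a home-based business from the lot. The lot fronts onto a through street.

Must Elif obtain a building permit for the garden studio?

Exception (a) does not apply: assembly uses power tools.
Exception (b)'s conditions are all satisfied: aggregate throughput is 6,560 units, meeting the 6,480 units threshold; the qualifying period is 130 days, meeting the 130 days threshold; the lot has no other accessory structure. Considering the limiting provisions: (g) would limit (b) — a current Tier 1 Clearance is held — but (h) sets (g) aside: (h) applies — the registered capacity is 1,780 units, meeting the 1,780 units threshold. (i) would limit (h) — a current Annual Clearance is held — but (j) sets (i) aside: (j) operates against (i): a current Class 6 Notice is held. (k) is engaged (a current Class G Registration is held), but yields to (l): (l) operates against (k): the reference index is 313, less than the 329 limit. (m) is not engaged (the Annual Notice is not current), so (l) stands. Exception (b) stands.
Exception (c) does not apply: no current Schedule D Waiver is held.
Exception (d) fails — the structure's footprint is 175 sq ft, not below 160 sq ft.

No — exception (b) applies; Elif does not need a building permit.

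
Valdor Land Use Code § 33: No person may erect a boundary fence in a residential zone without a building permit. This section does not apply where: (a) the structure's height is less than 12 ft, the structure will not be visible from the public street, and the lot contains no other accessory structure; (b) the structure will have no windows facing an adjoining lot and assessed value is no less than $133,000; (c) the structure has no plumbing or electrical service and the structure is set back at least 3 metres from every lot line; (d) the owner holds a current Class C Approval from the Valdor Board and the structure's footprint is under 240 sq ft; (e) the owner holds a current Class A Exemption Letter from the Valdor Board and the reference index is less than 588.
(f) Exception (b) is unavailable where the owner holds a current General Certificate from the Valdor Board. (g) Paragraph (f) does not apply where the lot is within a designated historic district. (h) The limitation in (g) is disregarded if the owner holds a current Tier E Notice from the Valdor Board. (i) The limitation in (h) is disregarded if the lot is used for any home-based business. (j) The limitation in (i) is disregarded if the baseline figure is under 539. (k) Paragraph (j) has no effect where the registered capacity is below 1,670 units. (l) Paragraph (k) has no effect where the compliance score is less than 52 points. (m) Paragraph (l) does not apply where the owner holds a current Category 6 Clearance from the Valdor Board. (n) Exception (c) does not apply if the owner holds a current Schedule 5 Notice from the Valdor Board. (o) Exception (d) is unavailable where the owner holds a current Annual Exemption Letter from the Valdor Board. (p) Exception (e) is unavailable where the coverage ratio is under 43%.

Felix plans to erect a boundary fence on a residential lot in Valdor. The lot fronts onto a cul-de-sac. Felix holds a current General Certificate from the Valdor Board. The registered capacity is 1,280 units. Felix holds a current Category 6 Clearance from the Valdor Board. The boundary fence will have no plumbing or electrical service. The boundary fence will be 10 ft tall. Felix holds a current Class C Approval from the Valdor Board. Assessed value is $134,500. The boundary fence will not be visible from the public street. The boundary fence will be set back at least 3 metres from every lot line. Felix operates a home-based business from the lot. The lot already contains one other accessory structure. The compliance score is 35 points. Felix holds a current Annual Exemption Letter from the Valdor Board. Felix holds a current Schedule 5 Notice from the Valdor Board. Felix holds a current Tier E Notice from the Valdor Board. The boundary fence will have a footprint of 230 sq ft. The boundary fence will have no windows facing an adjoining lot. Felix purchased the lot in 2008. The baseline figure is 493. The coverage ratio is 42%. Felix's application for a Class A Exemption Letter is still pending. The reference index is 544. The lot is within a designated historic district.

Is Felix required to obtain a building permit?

Exception (a) fails — the lot already has another accessory structure.
Exception (b)'s conditions are all satisfied: no windows face an adjoining lot; assessed value is $134,500, meeting the $133,000 threshold. As to paragraphs (f)–(m): (f) would limit (b) — a current General Certificate is held — but (g) sets (f) aside: (g) is engaged — the lot is in a historic district. (h) would limit (g) — a current Tier E Notice is held — but (i) sets (h) aside: (i) operates against (h): a home-based business operates on the lot. (j) would limit (i) — the baseline figure is 493, under the 539 limit — but (k) sets (j) aside: (k) is triggered — the registered capacity is 1,280 units, below the 1,670 units limit. (l) is engaged (the compliance score is 35 points, less than the 52 points limit), but yields to (m): (m) operates — a current Category 6 Clearance is held. Exception (b) stands.
Exception (c) is satisfied on its face — there is no plumbing or electrical service; the setback is at least 3 m on every side. But applying paragraph (n): (n) operates against (c): a current Schedule 5 Notice is held. Exception (c) does not apply.
Exception (d) is satisfied on its face — a current Class C Approval is held; the structure's footprint is 230 sq ft, under the 240 sq ft limit. But: (o) operates against (d): a current Annual Exemption Letter is held. Exception (d) does not apply.
Exception (e) requires that the owner holds a current Class A Exemption Letter from the Valdor Board; but the Class A Exemption Letter is not current, so (e) is unavailable.

No — exception (b) applies; Felix does not need a building permit.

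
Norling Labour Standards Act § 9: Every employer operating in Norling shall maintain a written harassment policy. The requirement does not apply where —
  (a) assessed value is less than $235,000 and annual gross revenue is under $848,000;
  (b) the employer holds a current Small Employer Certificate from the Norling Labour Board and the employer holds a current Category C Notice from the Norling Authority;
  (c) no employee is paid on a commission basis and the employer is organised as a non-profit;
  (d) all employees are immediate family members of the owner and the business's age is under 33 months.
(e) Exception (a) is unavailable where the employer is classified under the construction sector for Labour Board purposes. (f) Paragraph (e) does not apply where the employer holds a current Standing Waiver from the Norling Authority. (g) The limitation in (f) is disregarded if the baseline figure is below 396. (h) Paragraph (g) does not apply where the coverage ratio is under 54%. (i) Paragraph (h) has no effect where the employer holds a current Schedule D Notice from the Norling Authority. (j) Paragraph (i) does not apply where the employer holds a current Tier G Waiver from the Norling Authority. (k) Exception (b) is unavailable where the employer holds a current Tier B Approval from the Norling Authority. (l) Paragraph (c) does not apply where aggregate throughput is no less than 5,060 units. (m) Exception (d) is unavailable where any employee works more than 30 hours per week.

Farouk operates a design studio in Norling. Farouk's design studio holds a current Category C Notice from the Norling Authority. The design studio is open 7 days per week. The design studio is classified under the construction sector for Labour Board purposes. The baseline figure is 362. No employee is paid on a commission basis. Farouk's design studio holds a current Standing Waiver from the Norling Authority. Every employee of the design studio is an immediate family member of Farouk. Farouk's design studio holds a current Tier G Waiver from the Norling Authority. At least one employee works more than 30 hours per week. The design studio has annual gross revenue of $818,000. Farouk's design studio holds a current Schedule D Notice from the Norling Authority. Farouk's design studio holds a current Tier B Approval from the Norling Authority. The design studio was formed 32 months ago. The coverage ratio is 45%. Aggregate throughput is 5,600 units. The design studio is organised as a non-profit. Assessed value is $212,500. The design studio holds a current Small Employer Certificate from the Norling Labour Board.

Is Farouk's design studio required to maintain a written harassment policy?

Exception (a)'s conditions are all satisfied: assessed value is $212,500, less than the $235,000 limit; annual gross revenue is $818,000, under the $848,000 limit. Under paragraphs (e)–(j): (e) would limit (a) — the design studio is classified under the construction sector — but (f) sets (e) aside: (f) operates against (e): a current Standing Waiver is held. (g) would limit (f) — the baseline figure is 362, below the 396 limit — but (h) sets (g) aside: (h) operates against (g): the coverage ratio is 45%, under the 54% limit. (i) would limit (h) — a current Schedule D Notice is held — but (j) sets (i) aside: (j) applies — a current Tier G Waiver is held. (a) remains available.
Exception (b) is satisfied on its face — a current Small Employer Certificate is held; a current Category C Notice is held. However, paragraph (k) must be considered: (k) operates against (b): a current Tier B Approval is held. So (b) is unavailable.
Exception (c)'s conditions are all satisfied: no employee is paid on commission; the employer is a non-profit. However, paragraph (l) must be considered: (l) operates against (c): aggregate throughput is 5,600 units, meeting the 5,060 units threshold. (c) is therefore removed.
Exception (d) is satisfied on its face — every employee is an immediate family member; the business's age is 32 months, under the 33 months limit. But: (m) is triggered — at least one employee exceeds 30 hours/week. So (d) is unavailable.

No — exception (a) applies; Farouk's design studio is not required to maintain a written harassment policy.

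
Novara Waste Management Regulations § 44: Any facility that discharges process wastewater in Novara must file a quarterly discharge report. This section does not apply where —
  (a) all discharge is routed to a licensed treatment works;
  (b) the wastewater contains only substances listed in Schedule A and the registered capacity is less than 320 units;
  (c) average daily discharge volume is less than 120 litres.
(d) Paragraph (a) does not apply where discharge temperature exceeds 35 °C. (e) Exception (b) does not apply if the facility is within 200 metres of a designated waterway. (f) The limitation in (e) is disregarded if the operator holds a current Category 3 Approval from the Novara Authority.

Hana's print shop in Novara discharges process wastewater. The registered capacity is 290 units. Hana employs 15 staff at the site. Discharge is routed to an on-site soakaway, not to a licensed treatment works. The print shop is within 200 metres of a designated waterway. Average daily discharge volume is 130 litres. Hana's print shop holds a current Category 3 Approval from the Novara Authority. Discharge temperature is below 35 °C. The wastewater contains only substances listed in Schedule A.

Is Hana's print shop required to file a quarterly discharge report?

No — exception (b) applies; Hana's print shop is not required to file a quarterly discharge report.

Exception (a) requires that all discharge is routed to a licensed treatment works; but discharge is not routed to a licensed treatment works, so (a) is unavailable.
Exception (b): the wastewater is Schedule-A-only; the registered capacity is 290 units, less than the 320 units limit — every condition holds. Applying paragraphs (e)–(f): (e) would limit (b) — the print shop is within 200 m of a designated waterway — but (f) sets (e) aside: (f) applies — a current Category 3 Approval is held. Exception (b) stands.
Exception (c) fails — average daily discharge volume is 130 litres, not less than 120 litres.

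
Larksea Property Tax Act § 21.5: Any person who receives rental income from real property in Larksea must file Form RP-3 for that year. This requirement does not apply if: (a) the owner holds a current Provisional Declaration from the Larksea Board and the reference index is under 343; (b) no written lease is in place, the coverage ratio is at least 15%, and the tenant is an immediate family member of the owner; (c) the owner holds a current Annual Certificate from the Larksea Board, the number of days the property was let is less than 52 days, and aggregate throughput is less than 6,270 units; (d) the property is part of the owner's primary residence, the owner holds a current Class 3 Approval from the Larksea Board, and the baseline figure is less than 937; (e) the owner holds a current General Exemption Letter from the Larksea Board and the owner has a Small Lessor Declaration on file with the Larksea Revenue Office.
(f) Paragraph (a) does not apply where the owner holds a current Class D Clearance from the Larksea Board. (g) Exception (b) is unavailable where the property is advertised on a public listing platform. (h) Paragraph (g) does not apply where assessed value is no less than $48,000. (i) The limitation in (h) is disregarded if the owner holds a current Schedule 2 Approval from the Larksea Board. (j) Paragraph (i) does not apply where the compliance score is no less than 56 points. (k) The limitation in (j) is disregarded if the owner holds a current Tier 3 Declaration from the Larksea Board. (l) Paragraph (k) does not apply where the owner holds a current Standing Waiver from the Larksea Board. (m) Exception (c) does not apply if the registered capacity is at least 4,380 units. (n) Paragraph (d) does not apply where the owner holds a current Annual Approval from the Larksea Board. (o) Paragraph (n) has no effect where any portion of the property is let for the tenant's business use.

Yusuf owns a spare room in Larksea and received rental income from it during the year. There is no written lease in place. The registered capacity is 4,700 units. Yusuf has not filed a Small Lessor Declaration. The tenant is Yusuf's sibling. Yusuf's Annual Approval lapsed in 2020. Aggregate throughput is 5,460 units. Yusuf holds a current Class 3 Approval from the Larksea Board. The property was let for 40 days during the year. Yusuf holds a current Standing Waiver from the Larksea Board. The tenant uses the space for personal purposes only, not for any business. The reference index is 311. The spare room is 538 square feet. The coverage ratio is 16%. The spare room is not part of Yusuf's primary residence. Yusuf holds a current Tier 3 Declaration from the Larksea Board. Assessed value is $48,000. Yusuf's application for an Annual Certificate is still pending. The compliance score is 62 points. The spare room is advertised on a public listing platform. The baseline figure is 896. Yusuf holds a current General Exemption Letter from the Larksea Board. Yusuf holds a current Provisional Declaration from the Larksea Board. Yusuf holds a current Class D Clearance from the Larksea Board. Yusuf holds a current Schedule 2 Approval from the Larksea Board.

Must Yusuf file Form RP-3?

No — exception (b) applies; Yusuf is not required to file Form RP-3.

Exception (a) is satisfied on its face — a current Provisional Declaration is held; the reference index is 311, under the 343 limit. Turning to paragraph (f): (f) operates against (a): a current Class D Clearance is held. Exception (a) does not apply.
Exception (b)'s conditions are all satisfied: there is no written lease; the coverage ratio is 16%, meeting the 15% threshold; the tenant is an immediate family member. Applying paragraphs (g)–(l): (g) would limit (b) — the property is publicly advertised — but (h) sets (g) aside: (h) applies — assessed value is $48,000, meeting the $48,000 threshold. (i) would limit (h) — a current Schedule 2 Approval is held — but (j) sets (i) aside: (j) operates against (i): the compliance score is 62 points, meeting the 56 points threshold. (k) would limit (j) — a current Tier 3 Declaration is held — but (l) sets (k) aside: (l) operates against (k): a current Standing Waiver is held. Exception (b) stands.
Exception (c) fails — the Annual Certificate is not current.
Exception (d) requires that the property is part of the owner's primary residence; but the spare room is not part of the primary residence, so (d) is unavailable.
Exception (e) requires that the owner has a Small Lessor Declaration on file with the Larksea Revenue Office; but no Small Lessor Declaration is on file, so (e) is unavailable.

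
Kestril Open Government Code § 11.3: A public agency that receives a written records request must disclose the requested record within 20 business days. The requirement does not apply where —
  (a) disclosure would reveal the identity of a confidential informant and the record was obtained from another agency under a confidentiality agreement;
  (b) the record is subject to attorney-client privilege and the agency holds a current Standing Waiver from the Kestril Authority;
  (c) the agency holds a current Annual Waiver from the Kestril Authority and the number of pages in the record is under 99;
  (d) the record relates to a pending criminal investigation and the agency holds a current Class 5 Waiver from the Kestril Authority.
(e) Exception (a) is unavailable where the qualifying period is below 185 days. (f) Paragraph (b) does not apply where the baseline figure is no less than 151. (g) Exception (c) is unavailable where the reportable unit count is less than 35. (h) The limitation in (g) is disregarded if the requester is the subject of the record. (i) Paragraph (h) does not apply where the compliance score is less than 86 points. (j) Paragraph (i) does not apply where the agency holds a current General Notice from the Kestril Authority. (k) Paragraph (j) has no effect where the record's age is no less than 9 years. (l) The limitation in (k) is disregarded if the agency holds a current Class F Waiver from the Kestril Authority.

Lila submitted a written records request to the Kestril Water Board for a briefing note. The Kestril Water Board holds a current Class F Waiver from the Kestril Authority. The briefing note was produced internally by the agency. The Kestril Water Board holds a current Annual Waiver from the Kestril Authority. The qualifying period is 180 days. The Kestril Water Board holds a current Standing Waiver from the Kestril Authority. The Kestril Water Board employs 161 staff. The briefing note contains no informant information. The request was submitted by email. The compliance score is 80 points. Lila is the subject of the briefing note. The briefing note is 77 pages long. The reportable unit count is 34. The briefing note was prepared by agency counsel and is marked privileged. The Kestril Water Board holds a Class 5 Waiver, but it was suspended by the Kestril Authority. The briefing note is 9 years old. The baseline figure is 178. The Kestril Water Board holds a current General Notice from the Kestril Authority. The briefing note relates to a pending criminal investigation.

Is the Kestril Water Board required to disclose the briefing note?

Exception (a) requires that disclosure would reveal the identity of a confidential informant; but the briefing note contains no informant information, so (a) is unavailable.
Exception (b): the briefing note is privileged; a current Standing Waiver is held — every condition holds. Turning to paragraph (f): (f) is triggered — the baseline figure is 178, meeting the 151 threshold. Exception (b) does not apply.
All of (c)'s requirements are met (a current Annual Waiver is held; the number of pages in the record is 77, under the 99 limit). Considering the limiting provisions: (g) would limit (c) — the reportable unit count is 34, less than the 35 limit — but (h) sets (g) aside: (h) operates — Lila is the subject of the briefing note. (i) applies (the compliance score is 80 points, less than the 86 points limit), but is overridden by (j): (j) is triggered — a current General Notice is held. (k) is engaged (the record's age is 9 years, meeting the 9 years threshold), but is set aside by (l): (l) operates against (k): a current Class F Waiver is held. (c) remains available.
Exception (d) requires that the agency holds a current Class 5 Waiver from the Kestril Authority; but no current Class 5 Waiver is held, so (d) is unavailable.

No — exception (c) applies; the Kestril Water Board is not required to disclose the briefing note.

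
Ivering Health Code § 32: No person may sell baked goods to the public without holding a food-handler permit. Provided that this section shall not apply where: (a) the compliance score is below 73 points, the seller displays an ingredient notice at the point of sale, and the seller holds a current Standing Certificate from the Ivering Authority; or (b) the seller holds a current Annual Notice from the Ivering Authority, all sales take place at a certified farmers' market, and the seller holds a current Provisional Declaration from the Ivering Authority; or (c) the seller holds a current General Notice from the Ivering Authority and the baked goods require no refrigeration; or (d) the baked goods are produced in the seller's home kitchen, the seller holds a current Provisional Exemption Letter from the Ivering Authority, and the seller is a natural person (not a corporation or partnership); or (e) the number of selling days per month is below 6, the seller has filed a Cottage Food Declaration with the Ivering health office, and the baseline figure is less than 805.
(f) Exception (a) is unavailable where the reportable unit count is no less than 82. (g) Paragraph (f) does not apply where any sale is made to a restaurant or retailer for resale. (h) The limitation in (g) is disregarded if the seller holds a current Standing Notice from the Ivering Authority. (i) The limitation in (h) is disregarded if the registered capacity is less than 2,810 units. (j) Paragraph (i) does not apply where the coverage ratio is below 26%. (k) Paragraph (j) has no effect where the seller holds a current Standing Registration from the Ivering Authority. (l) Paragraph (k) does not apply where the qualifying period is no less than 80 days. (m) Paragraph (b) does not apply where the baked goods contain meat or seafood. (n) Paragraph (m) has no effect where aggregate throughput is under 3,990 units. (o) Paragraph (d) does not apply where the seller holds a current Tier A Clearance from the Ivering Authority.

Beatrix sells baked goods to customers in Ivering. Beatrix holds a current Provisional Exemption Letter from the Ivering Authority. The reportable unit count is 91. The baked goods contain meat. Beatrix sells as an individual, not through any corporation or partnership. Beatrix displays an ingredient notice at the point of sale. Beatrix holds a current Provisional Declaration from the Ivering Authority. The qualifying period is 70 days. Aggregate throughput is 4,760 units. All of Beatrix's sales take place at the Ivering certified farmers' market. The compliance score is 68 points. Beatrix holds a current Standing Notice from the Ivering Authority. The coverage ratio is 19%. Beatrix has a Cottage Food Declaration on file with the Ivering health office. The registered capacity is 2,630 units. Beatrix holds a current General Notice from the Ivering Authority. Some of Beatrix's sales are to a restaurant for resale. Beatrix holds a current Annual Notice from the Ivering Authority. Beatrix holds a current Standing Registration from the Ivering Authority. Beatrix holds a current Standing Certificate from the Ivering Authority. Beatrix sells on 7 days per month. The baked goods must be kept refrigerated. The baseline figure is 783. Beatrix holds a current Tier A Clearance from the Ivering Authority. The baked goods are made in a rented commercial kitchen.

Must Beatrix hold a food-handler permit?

Exception (a) is satisfied on its face — the compliance score is 68 points, below the 73 points limit; an ingredient notice is displayed; a current Standing Certificate is held. Applying paragraphs (f)–(l): (f) would limit (a) — the reportable unit count is 91, meeting the 82 threshold — but (g) sets (f) aside: (g) operates against (f): some sales are to a restaurant for resale. (h) would limit (g) — a current Standing Notice is held — but (i) sets (h) aside: (i) operates against (h): the registered capacity is 2,630 units, less than the 2,810 units limit. (j) would limit (i) — the coverage ratio is 19%, below the 26% limit — but (k) sets (j) aside: (k) operates against (j): a current Standing Registration is held. (l), which would lift (k), does not operate here — the qualifying period is 70 days, short of 80 days. (a) remains available.
Exception (b)'s conditions are all satisfied: a current Annual Notice is held; all sales are at a certified farmers' market; a current Provisional Declaration is held. Turning to paragraphs (m)–(n): (m) is engaged — the baked goods contain meat. (n) is not triggered (aggregate throughput is 4,760 units, not under 3,990 units), so (m) stands. (b) is therefore removed.
Exception (c) fails — the baked goods require refrigeration.
Exception (d) does not apply: the baked goods are made in a commercial kitchen, not a home kitchen.
Exception (e) does not apply: the number of selling days per month is 7, not below 6.

No — exception (a) applies; Beatrix is not required to hold a food-handler permit.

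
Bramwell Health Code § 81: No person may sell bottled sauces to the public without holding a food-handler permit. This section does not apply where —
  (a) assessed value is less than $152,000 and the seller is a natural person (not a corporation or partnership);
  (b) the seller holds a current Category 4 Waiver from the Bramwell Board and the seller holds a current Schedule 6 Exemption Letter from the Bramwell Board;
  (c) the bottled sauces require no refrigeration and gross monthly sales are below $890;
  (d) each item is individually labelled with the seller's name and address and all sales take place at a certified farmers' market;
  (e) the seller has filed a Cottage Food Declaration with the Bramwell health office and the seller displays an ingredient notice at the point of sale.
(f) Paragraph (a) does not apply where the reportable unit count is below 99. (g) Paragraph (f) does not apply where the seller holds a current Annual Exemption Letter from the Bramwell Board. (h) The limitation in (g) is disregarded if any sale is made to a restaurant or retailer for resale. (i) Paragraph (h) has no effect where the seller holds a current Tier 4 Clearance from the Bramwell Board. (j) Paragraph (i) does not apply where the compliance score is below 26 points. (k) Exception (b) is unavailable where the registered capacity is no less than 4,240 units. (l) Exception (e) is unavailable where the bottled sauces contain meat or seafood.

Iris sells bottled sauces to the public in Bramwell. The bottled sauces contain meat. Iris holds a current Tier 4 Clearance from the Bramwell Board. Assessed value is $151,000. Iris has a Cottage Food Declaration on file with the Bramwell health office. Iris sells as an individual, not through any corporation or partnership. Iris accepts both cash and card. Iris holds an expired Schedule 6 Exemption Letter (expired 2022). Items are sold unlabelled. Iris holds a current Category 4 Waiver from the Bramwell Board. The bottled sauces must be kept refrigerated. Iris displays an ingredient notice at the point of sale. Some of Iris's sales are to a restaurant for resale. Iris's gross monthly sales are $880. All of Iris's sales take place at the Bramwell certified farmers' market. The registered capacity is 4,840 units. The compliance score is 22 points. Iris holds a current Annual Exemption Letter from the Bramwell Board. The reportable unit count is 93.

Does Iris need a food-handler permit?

Yes — Iris must hold a food-handler permit.

Exception (a) is satisfied on its face — assessed value is $151,000, less than the $152,000 limit; the seller is a natural person. But: (f) is triggered — the reportable unit count is 93, below the 99 limit. (g) would limit (f) — a current Annual Exemption Letter is held — but (h) sets (g) aside: (h) is triggered — some sales are to a restaurant for resale. (i) would limit (h) — a current Tier 4 Clearance is held — but (j) sets (i) aside: (j) applies — the compliance score is 22 points, below the 26 points limit. So (a) is unavailable.
Exception (b) does not apply: no current Schedule 6 Exemption Letter is held.
Exception (c) does not apply: the bottled sauces require refrigeration.
Exception (d) fails — items are sold unlabelled.
All of (e)'s requirements are met (a Cottage Food Declaration is on file; an ingredient notice is displayed). But: (l) operates — the bottled sauces contain meat. (e) is therefore removed.
No exception applies. The general rule governs.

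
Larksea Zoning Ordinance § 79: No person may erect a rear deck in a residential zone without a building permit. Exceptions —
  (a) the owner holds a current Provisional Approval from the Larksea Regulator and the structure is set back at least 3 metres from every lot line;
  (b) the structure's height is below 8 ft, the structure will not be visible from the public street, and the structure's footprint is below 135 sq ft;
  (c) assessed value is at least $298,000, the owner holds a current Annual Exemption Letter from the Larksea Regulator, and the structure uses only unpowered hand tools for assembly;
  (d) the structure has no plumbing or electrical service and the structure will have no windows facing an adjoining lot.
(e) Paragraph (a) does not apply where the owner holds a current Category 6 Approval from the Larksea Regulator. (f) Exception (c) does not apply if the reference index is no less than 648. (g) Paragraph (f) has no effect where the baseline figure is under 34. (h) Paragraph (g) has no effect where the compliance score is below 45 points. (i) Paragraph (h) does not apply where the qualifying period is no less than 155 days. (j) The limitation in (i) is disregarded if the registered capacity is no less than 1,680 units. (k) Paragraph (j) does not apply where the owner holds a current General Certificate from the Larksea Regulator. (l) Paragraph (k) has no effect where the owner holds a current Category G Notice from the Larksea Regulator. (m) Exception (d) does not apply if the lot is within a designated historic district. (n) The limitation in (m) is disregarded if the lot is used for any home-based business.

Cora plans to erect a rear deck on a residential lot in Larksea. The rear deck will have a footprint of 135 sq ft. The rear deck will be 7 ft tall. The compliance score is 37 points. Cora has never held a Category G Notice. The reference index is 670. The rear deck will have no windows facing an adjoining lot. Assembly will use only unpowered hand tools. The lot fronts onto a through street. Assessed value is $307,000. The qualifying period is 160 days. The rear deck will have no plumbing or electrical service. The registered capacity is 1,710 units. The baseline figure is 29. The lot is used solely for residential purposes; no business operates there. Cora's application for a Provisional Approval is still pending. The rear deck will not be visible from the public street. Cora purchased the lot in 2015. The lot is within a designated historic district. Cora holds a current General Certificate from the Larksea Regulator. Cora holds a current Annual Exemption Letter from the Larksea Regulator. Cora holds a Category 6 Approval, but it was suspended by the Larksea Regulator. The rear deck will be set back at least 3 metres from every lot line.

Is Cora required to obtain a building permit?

Exception (a) does not apply: there is no Provisional Approval in force.
Exception (b) does not apply: the structure's footprint is 135 sq ft, not below 135 sq ft.
Exception (c) is satisfied on its face — assessed value is $307,000, meeting the $298,000 threshold; a current Annual Exemption Letter is held; assembly uses only hand tools. As to paragraphs (f)–(l): (f) applies (the reference index is 670, meeting the 648 threshold), but is set aside by (g): (g) applies — the baseline figure is 29, under the 34 limit. (h) would limit (g) — the compliance score is 37 points, below the 45 points limit — but (i) sets (h) aside: (i) applies — the qualifying period is 160 days, meeting the 155 days threshold. (j) would limit (i) — the registered capacity is 1,710 units, meeting the 1,680 units threshold — but (k) sets (j) aside: (k) operates against (j): a current General Certificate is held. (l) does not operate here (no current Category G Notice is held), so (k) stands. So (c) applies.
All of (d)'s requirements are met (there is no plumbing or electrical service; no windows face an adjoining lot). But: (m) applies — the lot is in a historic district. (n) is inapplicable (the lot is solely residential), so (m) stands. Exception (d) does not apply.

No — exception (c) applies; Cora does not need a building permit.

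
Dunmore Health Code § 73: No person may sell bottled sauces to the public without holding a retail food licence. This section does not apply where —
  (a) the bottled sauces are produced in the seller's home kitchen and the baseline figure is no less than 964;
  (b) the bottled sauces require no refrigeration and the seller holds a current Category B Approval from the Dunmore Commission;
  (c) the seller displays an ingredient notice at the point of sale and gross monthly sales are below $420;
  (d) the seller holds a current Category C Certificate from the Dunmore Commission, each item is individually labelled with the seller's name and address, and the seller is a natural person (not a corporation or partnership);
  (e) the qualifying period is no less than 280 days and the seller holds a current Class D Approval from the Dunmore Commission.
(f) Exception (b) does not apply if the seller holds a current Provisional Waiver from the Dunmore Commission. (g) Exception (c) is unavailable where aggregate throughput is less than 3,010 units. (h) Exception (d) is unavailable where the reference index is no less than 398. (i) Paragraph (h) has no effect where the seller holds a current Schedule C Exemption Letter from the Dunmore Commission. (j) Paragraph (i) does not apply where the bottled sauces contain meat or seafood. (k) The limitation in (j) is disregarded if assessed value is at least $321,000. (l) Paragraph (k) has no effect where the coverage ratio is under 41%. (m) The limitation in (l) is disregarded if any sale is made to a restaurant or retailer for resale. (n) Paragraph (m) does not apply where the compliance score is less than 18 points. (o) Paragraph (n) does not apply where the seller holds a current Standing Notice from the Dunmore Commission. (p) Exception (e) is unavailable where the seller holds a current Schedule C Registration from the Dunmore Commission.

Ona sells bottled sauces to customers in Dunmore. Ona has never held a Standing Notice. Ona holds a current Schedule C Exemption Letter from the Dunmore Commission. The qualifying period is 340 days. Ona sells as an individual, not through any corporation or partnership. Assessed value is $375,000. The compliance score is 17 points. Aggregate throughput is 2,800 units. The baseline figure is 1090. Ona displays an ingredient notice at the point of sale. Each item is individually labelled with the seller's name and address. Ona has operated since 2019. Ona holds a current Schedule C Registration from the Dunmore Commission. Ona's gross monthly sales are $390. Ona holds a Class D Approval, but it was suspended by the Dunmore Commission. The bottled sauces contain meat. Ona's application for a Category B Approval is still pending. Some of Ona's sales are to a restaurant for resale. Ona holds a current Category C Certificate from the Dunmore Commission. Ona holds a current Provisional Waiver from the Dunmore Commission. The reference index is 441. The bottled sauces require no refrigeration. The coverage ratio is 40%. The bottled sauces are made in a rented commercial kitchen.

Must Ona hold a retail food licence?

Yes — Ona must hold a retail food licence.

Exception (a) does not apply: the bottled sauces are made in a commercial kitchen, not a home kitchen.
Exception (b) fails — no current Category B Approval is held.
Exception (c) is satisfied on its face — an ingredient notice is displayed; gross monthly sales are $390, below the $420 limit. But applying paragraph (g): (g) operates against (c): aggregate throughput is 2,800 units, less than the 3,010 units limit. (c) is therefore removed.
All of (d)'s requirements are met (a current Category C Certificate is held; items are individually labelled; the seller is a natural person). Turning to paragraphs (h)–(o): (h) operates — the reference index is 441, meeting the 398 threshold. (i) operates (a current Schedule C Exemption Letter is held), but yields to (j): (j) operates against (i): the bottled sauces contain meat. (k) is triggered (assessed value is $375,000, meeting the $321,000 threshold), but is displaced by (l): (l) operates against (k): the coverage ratio is 40%, under the 41% limit. (m) would limit (l) — some sales are to a restaurant for resale — but (n) sets (m) aside: (n) operates against (m): the compliance score is 17 points, less than the 18 points limit. (o), which would lift (n), is inapplicable — the Standing Notice is not current. So (d) is unavailable.
Exception (e) does not apply: the Class D Approval is not current.
No exception applies. The general rule governs.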